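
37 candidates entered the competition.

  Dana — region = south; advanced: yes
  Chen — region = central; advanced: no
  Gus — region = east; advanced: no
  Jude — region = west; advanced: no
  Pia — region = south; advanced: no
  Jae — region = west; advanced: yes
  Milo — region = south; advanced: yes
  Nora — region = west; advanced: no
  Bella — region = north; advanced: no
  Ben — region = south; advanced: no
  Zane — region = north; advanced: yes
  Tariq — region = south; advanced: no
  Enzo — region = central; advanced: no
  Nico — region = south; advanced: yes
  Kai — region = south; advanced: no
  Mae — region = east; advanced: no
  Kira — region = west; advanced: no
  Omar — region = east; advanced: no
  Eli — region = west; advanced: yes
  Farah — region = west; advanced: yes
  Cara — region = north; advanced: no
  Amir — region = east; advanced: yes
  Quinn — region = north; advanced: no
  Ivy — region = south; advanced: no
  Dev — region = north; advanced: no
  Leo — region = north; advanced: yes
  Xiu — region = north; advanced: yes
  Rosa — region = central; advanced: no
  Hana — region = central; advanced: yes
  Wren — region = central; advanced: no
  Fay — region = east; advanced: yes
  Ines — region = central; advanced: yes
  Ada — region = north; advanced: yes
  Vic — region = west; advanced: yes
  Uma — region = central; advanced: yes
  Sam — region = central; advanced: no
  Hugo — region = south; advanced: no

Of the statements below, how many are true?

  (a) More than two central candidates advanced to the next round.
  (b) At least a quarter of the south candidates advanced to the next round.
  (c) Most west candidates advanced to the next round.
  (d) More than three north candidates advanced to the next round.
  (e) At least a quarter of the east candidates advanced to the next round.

5

(a) central: |A| = 8, |A ∩ B| = 3; needs |A ∩ B| > 2 — true.
(b) south: |A| = 9, |A ∩ B| = 3; needs |A ∩ B| / |A| ≥ 1/4 — true.
(c) west: |A| = 7, |A ∩ B| = 4; needs |A ∩ B| > |A ∖ B| — true.
(d) north: |A| = 8, |A ∩ B| = 4; needs |A ∩ B| > 3 — true.
(e) east: |A| = 5, |A ∩ B| = 2; needs |A ∩ B| / |A| ≥ 1/4 — true.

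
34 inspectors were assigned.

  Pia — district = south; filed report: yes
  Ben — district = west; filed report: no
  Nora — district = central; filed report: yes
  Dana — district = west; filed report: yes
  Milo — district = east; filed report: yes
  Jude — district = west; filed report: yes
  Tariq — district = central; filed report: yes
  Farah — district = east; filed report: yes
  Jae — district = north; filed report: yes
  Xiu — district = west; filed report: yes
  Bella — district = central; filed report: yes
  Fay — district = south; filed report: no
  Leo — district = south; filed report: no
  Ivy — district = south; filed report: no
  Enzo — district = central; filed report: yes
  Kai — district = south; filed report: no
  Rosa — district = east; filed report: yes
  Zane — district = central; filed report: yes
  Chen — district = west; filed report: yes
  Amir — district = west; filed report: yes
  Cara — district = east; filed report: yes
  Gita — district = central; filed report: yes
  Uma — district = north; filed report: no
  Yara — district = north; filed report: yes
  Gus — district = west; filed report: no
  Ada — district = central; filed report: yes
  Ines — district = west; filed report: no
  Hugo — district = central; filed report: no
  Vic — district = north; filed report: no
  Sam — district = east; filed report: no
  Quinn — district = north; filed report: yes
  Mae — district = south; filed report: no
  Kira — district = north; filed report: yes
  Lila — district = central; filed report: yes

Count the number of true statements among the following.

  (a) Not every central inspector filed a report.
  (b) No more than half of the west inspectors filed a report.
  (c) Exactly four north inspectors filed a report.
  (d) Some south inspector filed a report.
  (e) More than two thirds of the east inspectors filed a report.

(a) central: |A| = 9, |A ∩ B| = 8; needs A ⊄ B (|A ∖ B| ≥ 1) — true.
(b) west: |A| = 8, |A ∩ B| = 5; needs |A ∩ B| ≤ |A ∖ B| — false.
(c) north: |A| = 6, |A ∩ B| = 4; needs |A ∩ B| = 4 — true.
(d) south: |A| = 6, |A ∩ B| = 1; needs A ∩ B ≠ ∅ (|A ∩ B| ≥ 1) — true.
(e) east: |A| = 5, |A ∩ B| = 4; needs |A ∩ B| / |A| > 2/3 — true.

4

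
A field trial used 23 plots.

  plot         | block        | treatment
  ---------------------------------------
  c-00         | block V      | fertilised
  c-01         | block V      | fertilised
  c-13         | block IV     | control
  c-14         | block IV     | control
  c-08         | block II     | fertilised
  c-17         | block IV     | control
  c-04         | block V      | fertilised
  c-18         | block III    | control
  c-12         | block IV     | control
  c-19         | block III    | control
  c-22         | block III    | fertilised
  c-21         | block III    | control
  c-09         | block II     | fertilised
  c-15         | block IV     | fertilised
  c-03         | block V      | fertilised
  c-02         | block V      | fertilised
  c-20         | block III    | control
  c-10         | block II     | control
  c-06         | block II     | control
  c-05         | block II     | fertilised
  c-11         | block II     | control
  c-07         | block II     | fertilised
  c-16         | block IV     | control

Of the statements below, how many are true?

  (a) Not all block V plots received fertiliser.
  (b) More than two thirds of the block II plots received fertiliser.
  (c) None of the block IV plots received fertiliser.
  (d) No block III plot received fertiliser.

0

(a) block V: |A| = 5, |A ∩ B| = 5; needs A ⊄ B (|A ∖ B| ≥ 1) — false.
(b) block II: |A| = 7, |A ∩ B| = 4; needs |A ∩ B| / |A| > 2/3 — false.
(c) block IV: |A| = 6, |A ∩ B| = 1; needs A ∩ B = ∅ (|A ∩ B| = 0) — false.
(d) block III: |A| = 5, |A ∩ B| = 1; needs A ∩ B = ∅ (|A ∩ B| = 0) — false.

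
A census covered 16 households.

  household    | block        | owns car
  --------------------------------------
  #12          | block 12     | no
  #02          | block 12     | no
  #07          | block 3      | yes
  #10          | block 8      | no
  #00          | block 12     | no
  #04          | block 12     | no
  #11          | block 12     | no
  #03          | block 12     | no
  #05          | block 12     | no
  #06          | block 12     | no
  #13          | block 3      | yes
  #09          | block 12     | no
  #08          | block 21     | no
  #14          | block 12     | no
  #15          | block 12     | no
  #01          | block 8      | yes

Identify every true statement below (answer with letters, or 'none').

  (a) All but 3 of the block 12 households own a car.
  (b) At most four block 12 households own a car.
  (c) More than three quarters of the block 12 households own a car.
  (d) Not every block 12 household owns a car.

|A| = 11, |A ∩ B| = 0, |A ∖ B| = 11.
(a) |A ∖ B| = 3: fails.
(b) |A ∩ B| ≤ 4: holds.
(c) |A ∩ B| / |A| > 3/4: fails.
(d) A ⊄ B (|A ∖ B| ≥ 1): holds.

(b), (d)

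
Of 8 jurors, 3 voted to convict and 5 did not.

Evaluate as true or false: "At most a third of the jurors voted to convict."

'At most a third of the jurors voted to convict' holds iff |A ∩ B| / |A| ≤ 1/3.
|A| = 8, |A ∩ B| = 3, |A ∖ B| = 5.
|A ∩ B|/|A| = 3/8, so the statement is false.

False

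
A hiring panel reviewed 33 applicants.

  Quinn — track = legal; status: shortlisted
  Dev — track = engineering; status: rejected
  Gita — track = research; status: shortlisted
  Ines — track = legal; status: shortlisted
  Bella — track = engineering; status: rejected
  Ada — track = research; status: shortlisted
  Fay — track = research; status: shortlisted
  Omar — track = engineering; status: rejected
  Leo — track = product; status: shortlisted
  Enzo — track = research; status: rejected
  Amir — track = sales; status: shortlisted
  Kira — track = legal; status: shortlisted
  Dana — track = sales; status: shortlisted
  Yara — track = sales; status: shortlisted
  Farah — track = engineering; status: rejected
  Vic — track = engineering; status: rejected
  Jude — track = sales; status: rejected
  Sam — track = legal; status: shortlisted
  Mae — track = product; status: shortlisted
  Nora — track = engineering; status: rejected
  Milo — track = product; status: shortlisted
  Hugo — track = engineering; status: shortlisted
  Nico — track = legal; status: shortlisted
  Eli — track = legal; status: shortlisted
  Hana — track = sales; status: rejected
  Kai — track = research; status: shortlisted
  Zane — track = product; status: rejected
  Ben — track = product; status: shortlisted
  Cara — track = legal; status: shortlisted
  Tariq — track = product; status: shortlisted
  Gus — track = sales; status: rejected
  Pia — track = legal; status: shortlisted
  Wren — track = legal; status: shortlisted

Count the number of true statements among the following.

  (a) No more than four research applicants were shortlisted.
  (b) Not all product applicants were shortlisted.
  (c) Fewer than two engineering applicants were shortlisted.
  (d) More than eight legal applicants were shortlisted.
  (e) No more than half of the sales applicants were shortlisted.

(a) research: |A| = 5, |A ∩ B| = 4; needs |A ∩ B| ≤ 4 — true.
(b) product: |A| = 6, |A ∩ B| = 5; needs A ⊄ B (|A ∖ B| ≥ 1) — true.
(c) engineering: |A| = 7, |A ∩ B| = 1; needs |A ∩ B| < 2 — true.
(d) legal: |A| = 9, |A ∩ B| = 9; needs |A ∩ B| > 8 — true.
(e) sales: |A| = 6, |A ∩ B| = 3; needs |A ∩ B| ≤ |A ∖ B| — true.

5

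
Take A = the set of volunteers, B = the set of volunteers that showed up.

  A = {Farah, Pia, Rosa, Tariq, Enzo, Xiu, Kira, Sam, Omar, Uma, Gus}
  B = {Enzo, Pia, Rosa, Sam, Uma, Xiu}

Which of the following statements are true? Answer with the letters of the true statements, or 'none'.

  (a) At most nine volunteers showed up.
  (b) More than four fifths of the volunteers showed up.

(a)

|A| = 11, |A ∩ B| = 6, |A ∖ B| = 5.
(a) |A ∩ B| ≤ 9: holds.
(b) |A ∩ B| / |A| > 4/5: fails.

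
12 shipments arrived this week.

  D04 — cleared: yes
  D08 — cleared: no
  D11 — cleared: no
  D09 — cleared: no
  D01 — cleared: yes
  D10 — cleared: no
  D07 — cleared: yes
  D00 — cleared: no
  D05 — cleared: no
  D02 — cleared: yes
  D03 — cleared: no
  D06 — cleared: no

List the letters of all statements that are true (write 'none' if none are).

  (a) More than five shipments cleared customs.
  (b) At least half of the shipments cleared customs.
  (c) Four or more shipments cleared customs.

(c)

|A| = 12, |A ∩ B| = 4, |A ∖ B| = 8.
(a) |A ∩ B| > 5: fails.
(b) |A ∩ B| ≥ |A ∖ B|: fails.
(c) |A ∩ B| ≥ 4: holds.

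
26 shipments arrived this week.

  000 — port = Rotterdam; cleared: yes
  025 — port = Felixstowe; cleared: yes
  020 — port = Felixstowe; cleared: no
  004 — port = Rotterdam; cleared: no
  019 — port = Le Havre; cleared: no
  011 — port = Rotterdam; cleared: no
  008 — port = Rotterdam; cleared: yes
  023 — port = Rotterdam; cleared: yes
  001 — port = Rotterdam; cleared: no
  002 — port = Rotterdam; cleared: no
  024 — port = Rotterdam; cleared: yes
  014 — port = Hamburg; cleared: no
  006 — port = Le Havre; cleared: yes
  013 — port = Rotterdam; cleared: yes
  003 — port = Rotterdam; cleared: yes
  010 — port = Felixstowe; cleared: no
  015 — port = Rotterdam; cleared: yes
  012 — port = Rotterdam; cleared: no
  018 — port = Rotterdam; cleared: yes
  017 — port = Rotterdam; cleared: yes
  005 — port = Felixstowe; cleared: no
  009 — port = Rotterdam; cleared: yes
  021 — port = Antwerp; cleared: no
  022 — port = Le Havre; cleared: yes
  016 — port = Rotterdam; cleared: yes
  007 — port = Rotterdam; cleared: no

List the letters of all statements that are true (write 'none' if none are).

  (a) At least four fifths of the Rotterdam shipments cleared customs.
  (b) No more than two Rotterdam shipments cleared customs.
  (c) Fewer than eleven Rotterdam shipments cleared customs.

none

|A| = 17, |A ∩ B| = 11, |A ∖ B| = 6.
(a) |A ∩ B| / |A| ≥ 4/5: fails.
(b) |A ∩ B| ≤ 2: fails.
(c) |A ∩ B| < 11: fails.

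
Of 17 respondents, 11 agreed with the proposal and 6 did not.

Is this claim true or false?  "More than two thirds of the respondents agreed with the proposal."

False

Truth condition: |A ∩ B| / |A| > 2/3.
|A| = 17, |A ∩ B| = 11, |A ∖ B| = 6.
|A ∩ B|/|A| = 11/17, so the statement is false.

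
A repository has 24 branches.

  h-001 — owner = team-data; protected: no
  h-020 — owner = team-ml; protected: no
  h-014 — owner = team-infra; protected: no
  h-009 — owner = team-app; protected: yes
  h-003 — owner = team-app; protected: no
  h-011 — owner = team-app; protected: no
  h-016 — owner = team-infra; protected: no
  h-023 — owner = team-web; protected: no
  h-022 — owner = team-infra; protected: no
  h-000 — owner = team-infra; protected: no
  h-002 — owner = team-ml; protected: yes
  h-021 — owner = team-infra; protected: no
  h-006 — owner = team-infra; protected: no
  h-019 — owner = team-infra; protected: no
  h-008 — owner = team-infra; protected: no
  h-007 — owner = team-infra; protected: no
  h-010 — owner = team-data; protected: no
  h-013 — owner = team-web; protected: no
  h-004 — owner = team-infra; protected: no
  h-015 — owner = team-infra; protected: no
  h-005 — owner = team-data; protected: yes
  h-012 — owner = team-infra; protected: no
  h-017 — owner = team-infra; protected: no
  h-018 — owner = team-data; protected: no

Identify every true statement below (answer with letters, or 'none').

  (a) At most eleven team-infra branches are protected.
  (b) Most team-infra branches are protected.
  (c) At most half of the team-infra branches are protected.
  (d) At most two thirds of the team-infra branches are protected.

(a), (c), (d)

|A| = 13, |A ∩ B| = 0, |A ∖ B| = 13.
(a) |A ∩ B| ≤ 11: holds.
(b) |A ∩ B| > |A ∖ B|: fails.
(c) |A ∩ B| ≤ |A ∖ B|: holds.
(d) |A ∩ B| / |A| ≤ 2/3: holds.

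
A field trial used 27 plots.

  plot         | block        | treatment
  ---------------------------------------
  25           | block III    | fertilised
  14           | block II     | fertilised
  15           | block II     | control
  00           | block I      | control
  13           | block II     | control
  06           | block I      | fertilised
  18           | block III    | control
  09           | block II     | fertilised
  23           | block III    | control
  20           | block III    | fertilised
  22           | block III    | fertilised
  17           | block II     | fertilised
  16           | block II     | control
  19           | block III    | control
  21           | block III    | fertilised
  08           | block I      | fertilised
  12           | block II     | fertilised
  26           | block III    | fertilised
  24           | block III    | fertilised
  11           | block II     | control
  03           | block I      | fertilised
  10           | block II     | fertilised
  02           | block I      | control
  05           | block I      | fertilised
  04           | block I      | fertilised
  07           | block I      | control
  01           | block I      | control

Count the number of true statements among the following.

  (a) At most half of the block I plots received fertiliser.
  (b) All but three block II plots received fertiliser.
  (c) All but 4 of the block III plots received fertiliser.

0

(a) block I: |A| = 9, |A ∩ B| = 5; needs |A ∩ B| ≤ |A ∖ B| — false.
(b) block II: |A| = 9, |A ∩ B| = 5; needs |A ∖ B| = 3 — false.
(c) block III: |A| = 9, |A ∩ B| = 6; needs |A ∖ B| = 4 — false.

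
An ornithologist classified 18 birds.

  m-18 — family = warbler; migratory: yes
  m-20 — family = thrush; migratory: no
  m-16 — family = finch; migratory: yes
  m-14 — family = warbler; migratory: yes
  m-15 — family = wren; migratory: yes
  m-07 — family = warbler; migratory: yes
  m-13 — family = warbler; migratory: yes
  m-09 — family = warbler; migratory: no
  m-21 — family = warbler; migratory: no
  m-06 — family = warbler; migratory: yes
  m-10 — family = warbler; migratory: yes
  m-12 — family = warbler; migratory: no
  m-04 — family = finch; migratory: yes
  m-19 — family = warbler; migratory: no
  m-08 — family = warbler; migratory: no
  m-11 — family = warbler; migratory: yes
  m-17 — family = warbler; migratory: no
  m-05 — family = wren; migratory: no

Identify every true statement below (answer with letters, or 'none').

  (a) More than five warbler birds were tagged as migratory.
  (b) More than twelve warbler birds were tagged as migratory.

|A| = 13, |A ∩ B| = 7, |A ∖ B| = 6.
(a) |A ∩ B| > 5: holds.
(b) |A ∩ B| > 12: fails.

(a)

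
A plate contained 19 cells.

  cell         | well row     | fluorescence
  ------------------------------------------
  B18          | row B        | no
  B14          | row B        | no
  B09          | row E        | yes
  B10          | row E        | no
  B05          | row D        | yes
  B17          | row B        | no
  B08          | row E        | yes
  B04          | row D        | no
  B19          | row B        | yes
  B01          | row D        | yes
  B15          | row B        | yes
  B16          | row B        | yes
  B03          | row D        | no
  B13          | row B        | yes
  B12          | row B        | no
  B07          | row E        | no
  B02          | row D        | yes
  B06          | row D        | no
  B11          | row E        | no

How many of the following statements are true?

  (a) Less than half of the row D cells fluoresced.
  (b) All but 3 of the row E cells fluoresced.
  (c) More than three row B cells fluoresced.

2

(a) row D: |A| = 6, |A ∩ B| = 3; needs |A ∩ B| < |A ∖ B| — false.
(b) row E: |A| = 5, |A ∩ B| = 2; needs |A ∖ B| = 3 — true.
(c) row B: |A| = 8, |A ∩ B| = 4; needs |A ∩ B| > 3 — true.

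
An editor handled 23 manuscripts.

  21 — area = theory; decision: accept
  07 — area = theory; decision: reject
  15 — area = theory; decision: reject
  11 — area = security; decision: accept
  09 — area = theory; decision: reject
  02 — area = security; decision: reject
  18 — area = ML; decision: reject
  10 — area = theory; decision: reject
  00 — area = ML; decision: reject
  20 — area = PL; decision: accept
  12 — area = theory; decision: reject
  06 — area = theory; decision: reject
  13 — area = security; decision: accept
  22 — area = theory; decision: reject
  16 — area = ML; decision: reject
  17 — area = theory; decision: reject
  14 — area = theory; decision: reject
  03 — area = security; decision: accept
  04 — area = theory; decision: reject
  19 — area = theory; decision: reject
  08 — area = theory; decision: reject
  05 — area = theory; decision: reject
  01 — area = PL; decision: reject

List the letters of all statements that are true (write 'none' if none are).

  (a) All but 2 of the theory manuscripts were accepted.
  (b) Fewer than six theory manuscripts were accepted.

|A| = 14, |A ∩ B| = 1, |A ∖ B| = 13.
(a) |A ∖ B| = 2: fails.
(b) |A ∩ B| < 6: holds.

(b)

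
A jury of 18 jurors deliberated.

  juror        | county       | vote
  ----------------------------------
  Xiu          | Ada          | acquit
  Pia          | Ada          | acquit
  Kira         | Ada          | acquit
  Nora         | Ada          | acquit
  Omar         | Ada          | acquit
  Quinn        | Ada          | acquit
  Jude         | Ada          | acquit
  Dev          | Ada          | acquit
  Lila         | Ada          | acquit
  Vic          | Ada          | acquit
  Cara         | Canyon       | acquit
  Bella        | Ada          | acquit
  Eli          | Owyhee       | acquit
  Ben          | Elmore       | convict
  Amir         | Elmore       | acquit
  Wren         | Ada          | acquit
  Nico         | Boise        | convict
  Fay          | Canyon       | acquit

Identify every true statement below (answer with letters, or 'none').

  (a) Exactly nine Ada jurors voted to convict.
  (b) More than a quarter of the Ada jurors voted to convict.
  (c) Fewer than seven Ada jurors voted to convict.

|A| = 12, |A ∩ B| = 0, |A ∖ B| = 12.
(a) |A ∩ B| = 9: fails.
(b) |A ∩ B| / |A| > 1/4: fails.
(c) |A ∩ B| < 7: holds.

(c)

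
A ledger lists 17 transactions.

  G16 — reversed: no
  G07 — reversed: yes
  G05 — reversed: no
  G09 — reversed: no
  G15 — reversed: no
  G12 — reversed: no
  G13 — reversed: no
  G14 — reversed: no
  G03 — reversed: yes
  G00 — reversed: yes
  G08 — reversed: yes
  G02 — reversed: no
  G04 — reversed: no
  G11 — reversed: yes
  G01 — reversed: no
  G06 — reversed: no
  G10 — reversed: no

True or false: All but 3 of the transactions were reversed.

The determiner here denotes the relation: |A ∖ B| = 3.
|A| = 17, |A ∩ B| = 5, |A ∖ B| = 12.
|A ∖ B| = 12, so the statement is false.

False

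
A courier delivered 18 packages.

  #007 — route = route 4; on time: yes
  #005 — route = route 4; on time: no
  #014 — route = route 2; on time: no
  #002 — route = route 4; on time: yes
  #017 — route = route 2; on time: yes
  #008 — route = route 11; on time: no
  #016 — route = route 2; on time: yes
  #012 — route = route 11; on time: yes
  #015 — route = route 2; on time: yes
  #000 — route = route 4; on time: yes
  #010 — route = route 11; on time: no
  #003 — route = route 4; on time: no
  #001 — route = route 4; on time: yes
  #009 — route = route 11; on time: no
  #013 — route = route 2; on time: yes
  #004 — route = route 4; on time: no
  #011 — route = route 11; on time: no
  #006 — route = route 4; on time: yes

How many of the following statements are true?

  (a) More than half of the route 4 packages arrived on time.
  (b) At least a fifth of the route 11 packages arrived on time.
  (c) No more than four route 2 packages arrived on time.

3

(a) route 4: |A| = 8, |A ∩ B| = 5; needs |A ∩ B| > |A ∖ B| — true.
(b) route 11: |A| = 5, |A ∩ B| = 1; needs |A ∩ B| / |A| ≥ 1/5 — true.
(c) route 2: |A| = 5, |A ∩ B| = 4; needs |A ∩ B| ≤ 4 — true.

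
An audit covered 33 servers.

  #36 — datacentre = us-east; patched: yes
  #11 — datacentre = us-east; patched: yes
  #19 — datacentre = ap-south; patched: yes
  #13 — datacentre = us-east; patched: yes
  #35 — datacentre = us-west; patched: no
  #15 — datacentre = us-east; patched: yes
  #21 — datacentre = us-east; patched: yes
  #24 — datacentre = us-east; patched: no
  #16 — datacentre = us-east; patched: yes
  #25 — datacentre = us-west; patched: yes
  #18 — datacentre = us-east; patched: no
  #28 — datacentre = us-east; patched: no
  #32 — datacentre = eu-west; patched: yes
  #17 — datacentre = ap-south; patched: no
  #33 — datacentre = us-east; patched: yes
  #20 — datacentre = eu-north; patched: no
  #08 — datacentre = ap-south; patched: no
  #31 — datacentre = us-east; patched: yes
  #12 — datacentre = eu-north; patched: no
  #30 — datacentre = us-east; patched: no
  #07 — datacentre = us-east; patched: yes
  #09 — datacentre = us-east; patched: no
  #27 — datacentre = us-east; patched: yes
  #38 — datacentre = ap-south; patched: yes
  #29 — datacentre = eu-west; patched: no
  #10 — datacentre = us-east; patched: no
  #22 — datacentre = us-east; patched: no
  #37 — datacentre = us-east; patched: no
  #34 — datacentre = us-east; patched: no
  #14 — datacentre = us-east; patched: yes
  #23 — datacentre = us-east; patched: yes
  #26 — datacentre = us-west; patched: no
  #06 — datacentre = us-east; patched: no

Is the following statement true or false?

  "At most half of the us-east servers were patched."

False

'At most half of the us-east servers were patched' holds iff |A ∩ B| ≤ |A ∖ B|.
|A| = 22, |A ∩ B| = 12, |A ∖ B| = 10.
12 > 10, so the statement is false.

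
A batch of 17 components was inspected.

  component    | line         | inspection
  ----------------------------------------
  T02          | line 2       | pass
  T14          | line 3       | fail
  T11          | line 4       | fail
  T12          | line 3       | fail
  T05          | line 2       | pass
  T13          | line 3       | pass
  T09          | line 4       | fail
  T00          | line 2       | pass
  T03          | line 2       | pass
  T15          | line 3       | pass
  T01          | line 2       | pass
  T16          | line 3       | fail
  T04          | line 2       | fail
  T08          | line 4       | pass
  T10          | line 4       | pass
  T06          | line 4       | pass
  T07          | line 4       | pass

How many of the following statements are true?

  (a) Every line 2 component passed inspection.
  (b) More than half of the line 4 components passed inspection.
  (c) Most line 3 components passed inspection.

(a) line 2: |A| = 6, |A ∩ B| = 5; needs A ⊆ B, i.e. every element of A is in B (|A ∖ B| = 0) — false.
(b) line 4: |A| = 6, |A ∩ B| = 4; needs |A ∩ B| > |A ∖ B| — true.
(c) line 3: |A| = 5, |A ∩ B| = 2; needs |A ∩ B| > |A ∖ B| — false.

1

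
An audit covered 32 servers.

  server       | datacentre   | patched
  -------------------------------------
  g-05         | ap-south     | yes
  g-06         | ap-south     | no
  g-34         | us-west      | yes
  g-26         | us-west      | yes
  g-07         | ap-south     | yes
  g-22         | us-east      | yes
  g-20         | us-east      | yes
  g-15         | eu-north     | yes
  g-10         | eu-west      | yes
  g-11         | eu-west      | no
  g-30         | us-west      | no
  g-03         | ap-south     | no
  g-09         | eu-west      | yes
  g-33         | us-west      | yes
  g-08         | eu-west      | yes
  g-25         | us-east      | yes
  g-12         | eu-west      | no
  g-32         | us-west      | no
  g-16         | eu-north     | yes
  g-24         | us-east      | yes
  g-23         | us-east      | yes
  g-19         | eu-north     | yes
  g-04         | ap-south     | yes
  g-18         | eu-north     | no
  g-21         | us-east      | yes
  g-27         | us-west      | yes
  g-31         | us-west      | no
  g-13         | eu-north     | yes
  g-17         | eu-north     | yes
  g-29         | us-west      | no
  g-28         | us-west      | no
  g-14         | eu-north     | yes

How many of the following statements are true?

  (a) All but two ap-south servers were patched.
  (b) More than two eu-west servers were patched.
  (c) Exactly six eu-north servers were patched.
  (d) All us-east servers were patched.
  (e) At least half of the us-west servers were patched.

4

(a) ap-south: |A| = 5, |A ∩ B| = 3; needs |A ∖ B| = 2 — true.
(b) eu-west: |A| = 5, |A ∩ B| = 3; needs |A ∩ B| > 2 — true.
(c) eu-north: |A| = 7, |A ∩ B| = 6; needs |A ∩ B| = 6 — true.
(d) us-east: |A| = 6, |A ∩ B| = 6; needs A ⊆ B, i.e. every element of A is in B (|A ∖ B| = 0) — true.
(e) us-west: |A| = 9, |A ∩ B| = 4; needs |A ∩ B| ≥ |A ∖ B| — false.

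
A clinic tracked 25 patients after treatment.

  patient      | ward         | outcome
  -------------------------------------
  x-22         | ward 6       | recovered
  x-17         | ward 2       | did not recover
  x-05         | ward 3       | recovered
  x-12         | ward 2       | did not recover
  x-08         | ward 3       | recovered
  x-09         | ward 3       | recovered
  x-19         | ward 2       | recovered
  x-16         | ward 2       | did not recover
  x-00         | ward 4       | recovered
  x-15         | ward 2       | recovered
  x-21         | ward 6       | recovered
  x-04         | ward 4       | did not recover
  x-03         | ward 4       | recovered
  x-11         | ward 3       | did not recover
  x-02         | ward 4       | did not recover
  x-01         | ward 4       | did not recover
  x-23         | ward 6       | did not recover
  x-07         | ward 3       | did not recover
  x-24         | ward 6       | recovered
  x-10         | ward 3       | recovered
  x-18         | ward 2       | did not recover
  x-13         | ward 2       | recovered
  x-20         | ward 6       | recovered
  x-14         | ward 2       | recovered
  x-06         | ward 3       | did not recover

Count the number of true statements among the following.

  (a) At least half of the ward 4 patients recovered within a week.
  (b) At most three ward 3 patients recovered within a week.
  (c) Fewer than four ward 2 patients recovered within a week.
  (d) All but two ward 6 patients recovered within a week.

0

(a) ward 4: |A| = 5, |A ∩ B| = 2; needs |A ∩ B| ≥ |A ∖ B| — false.
(b) ward 3: |A| = 7, |A ∩ B| = 4; needs |A ∩ B| ≤ 3 — false.
(c) ward 2: |A| = 8, |A ∩ B| = 4; needs |A ∩ B| < 4 — false.
(d) ward 6: |A| = 5, |A ∩ B| = 4; needs |A ∖ B| = 2 — false.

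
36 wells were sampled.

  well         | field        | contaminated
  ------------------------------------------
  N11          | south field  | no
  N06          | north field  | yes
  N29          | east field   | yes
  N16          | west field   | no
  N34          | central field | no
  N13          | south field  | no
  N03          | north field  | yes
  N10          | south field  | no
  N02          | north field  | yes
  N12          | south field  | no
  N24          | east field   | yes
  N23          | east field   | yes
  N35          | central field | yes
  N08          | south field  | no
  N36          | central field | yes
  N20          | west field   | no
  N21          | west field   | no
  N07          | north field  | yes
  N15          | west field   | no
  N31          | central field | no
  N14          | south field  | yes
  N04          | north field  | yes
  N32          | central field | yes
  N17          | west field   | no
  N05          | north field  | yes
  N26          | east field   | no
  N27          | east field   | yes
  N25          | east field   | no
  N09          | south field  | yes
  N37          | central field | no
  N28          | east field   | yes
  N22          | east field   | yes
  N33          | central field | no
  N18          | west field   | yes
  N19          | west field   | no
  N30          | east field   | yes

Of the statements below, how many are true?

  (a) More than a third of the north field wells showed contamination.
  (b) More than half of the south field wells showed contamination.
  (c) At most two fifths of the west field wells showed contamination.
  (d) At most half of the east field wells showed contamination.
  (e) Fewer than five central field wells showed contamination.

(a) north field: |A| = 6, |A ∩ B| = 6; needs |A ∩ B| / |A| > 1/3 — true.
(b) south field: |A| = 7, |A ∩ B| = 2; needs |A ∩ B| > |A ∖ B| — false.
(c) west field: |A| = 7, |A ∩ B| = 1; needs |A ∩ B| / |A| ≤ 2/5 — true.
(d) east field: |A| = 9, |A ∩ B| = 7; needs |A ∩ B| ≤ |A ∖ B| — false.
(e) central field: |A| = 7, |A ∩ B| = 3; needs |A ∩ B| < 5 — true.

3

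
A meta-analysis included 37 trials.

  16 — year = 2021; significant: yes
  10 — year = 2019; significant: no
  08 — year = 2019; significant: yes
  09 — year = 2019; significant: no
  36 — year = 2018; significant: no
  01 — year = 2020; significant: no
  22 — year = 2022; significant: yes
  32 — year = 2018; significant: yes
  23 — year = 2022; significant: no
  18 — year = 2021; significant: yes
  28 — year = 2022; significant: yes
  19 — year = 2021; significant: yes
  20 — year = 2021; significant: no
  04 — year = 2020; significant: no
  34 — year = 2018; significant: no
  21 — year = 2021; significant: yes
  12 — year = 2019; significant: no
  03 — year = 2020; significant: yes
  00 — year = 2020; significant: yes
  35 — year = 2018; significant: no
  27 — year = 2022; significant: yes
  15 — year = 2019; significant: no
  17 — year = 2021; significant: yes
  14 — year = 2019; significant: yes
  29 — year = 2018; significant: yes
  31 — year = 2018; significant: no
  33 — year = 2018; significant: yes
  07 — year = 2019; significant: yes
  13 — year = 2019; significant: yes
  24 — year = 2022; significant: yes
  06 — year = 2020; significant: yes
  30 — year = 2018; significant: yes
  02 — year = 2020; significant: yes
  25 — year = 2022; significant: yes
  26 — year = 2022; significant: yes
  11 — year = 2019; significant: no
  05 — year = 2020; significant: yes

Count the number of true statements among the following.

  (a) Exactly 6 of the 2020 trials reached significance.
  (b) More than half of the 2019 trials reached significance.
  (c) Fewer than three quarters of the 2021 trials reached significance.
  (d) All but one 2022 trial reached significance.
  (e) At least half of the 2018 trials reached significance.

2

(a) 2020: |A| = 7, |A ∩ B| = 5; needs |A ∩ B| = 6 — false.
(b) 2019: |A| = 9, |A ∩ B| = 4; needs |A ∩ B| > |A ∖ B| — false.
(c) 2021: |A| = 6, |A ∩ B| = 5; needs |A ∩ B| / |A| < 3/4 — false.
(d) 2022: |A| = 7, |A ∩ B| = 6; needs |A ∖ B| = 1 — true.
(e) 2018: |A| = 8, |A ∩ B| = 4; needs |A ∩ B| ≥ |A ∖ B| — true.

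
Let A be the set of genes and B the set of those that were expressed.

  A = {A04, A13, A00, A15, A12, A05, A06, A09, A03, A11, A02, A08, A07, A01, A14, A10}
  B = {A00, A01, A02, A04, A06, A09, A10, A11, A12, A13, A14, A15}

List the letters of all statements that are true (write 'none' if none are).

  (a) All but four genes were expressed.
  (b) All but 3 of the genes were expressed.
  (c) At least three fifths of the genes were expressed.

(a), (c)

|A| = 16, |A ∩ B| = 12, |A ∖ B| = 4.
(a) |A ∖ B| = 4: holds.
(b) |A ∖ B| = 3: fails.
(c) |A ∩ B| / |A| ≥ 3/5: holds.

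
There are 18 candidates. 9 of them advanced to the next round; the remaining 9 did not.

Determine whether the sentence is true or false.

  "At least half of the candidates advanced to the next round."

True

The determiner here denotes the relation: |A ∩ B| ≥ |A ∖ B|.
|A| = 18, |A ∩ B| = 9, |A ∖ B| = 9.
9 = 9, so the statement is true.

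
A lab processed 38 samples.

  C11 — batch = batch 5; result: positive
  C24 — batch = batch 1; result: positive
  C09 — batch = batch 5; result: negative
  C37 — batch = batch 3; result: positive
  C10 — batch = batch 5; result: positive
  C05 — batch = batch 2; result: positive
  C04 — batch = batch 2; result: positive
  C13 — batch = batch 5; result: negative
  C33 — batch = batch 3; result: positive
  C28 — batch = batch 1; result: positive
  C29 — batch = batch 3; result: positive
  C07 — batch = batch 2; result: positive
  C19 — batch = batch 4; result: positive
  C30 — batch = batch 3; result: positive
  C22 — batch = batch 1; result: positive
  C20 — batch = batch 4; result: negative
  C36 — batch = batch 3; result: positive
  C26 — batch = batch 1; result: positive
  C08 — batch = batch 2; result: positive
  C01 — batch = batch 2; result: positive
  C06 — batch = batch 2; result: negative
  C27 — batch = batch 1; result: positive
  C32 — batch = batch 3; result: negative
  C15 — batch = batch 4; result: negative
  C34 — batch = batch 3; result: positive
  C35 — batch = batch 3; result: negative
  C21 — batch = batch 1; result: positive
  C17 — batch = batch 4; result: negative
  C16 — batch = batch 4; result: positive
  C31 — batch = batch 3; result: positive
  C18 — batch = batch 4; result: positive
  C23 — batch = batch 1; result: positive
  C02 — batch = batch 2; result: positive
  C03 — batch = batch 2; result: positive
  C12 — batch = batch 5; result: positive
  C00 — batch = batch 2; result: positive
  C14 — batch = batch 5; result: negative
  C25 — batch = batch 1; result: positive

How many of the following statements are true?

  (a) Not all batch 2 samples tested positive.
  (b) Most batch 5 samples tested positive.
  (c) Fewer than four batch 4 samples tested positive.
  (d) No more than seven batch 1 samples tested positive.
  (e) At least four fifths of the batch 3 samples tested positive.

(a) batch 2: |A| = 9, |A ∩ B| = 8; needs A ⊄ B (|A ∖ B| ≥ 1) — true.
(b) batch 5: |A| = 6, |A ∩ B| = 3; needs |A ∩ B| > |A ∖ B| — false.
(c) batch 4: |A| = 6, |A ∩ B| = 3; needs |A ∩ B| < 4 — true.
(d) batch 1: |A| = 8, |A ∩ B| = 8; needs |A ∩ B| ≤ 7 — false.
(e) batch 3: |A| = 9, |A ∩ B| = 7; needs |A ∩ B| / |A| ≥ 4/5 — false.

2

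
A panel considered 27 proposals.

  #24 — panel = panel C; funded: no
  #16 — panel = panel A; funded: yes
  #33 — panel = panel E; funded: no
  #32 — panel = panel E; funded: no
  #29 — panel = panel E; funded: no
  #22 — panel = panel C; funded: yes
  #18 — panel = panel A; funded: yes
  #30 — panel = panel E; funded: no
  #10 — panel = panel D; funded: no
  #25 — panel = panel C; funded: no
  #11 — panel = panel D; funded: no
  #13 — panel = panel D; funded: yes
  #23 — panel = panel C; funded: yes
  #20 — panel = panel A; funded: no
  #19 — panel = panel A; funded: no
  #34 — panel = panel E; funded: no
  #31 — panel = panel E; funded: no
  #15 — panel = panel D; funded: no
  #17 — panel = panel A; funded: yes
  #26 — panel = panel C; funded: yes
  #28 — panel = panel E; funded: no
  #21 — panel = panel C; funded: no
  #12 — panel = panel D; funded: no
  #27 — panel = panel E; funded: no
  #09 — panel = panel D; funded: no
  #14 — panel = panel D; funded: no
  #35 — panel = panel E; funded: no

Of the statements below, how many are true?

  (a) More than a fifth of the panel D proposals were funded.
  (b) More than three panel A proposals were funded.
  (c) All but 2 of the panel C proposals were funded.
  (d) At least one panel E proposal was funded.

(a) panel D: |A| = 7, |A ∩ B| = 1; needs |A ∩ B| / |A| > 1/5 — false.
(b) panel A: |A| = 5, |A ∩ B| = 3; needs |A ∩ B| > 3 — false.
(c) panel C: |A| = 6, |A ∩ B| = 3; needs |A ∖ B| = 2 — false.
(d) panel E: |A| = 9, |A ∩ B| = 0; needs A ∩ B ≠ ∅ (|A ∩ B| ≥ 1) — false.

0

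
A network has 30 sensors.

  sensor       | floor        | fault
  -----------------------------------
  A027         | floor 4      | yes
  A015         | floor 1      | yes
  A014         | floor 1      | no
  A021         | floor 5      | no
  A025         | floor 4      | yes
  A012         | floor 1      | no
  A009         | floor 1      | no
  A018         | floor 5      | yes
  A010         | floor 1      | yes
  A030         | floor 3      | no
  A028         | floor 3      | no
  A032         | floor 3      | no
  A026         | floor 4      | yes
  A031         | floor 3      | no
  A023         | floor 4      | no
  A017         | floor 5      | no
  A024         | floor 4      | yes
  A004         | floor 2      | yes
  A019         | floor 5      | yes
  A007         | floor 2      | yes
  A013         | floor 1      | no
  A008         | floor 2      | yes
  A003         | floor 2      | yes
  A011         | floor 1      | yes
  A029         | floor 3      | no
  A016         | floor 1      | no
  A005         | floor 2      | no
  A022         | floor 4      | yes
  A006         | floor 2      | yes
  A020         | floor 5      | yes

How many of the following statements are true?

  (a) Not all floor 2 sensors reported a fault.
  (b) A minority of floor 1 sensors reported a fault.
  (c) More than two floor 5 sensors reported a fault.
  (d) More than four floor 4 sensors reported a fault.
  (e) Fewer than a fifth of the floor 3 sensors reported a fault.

(a) floor 2: |A| = 6, |A ∩ B| = 5; needs A ⊄ B (|A ∖ B| ≥ 1) — true.
(b) floor 1: |A| = 8, |A ∩ B| = 3; needs |A ∩ B| < |A ∖ B| — true.
(c) floor 5: |A| = 5, |A ∩ B| = 3; needs |A ∩ B| > 2 — true.
(d) floor 4: |A| = 6, |A ∩ B| = 5; needs |A ∩ B| > 4 — true.
(e) floor 3: |A| = 5, |A ∩ B| = 0; needs |A ∩ B| / |A| < 1/5 — true.

5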